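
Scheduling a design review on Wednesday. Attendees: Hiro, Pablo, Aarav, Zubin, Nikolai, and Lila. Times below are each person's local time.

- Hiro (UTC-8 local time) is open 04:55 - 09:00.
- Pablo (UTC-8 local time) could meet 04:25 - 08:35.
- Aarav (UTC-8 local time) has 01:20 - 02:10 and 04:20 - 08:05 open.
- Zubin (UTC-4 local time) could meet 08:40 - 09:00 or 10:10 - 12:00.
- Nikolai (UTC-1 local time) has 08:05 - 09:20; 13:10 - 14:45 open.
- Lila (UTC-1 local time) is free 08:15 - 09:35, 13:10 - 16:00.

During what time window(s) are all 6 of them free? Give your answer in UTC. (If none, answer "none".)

14:10-15:45

Hiro in UTC: 12:55-17:00 (add 8h to convert from UTC-8).
Pablo in UTC: 12:25-16:35 (add 8h to convert from UTC-8).
Aarav in UTC: 09:20-10:10, 12:20-16:05 (add 8h to convert from UTC-8).
Zubin in UTC: 12:40-13:00, 14:10-16:00 (add 4h to convert from UTC-4).
Nikolai in UTC: 09:05-10:20, 14:10-15:45 (add 1h to convert from UTC-1).
Lila in UTC: 09:15-10:35, 14:10-17:00 (add 1h to convert from UTC-1).
Hiro ∩ Pablo: 12:55-16:35.
Hiro ∩ Pablo ∩ Aarav: 12:55-16:05.
Hiro ∩ Pablo ∩ Aarav ∩ Zubin: 12:55-13:00, 14:10-16:00.
Hiro ∩ Pablo ∩ Aarav ∩ Zubin ∩ Nikolai: 14:10-15:45.
Hiro ∩ Pablo ∩ Aarav ∩ Zubin ∩ Nikolai ∩ Lila: 14:10-15:45.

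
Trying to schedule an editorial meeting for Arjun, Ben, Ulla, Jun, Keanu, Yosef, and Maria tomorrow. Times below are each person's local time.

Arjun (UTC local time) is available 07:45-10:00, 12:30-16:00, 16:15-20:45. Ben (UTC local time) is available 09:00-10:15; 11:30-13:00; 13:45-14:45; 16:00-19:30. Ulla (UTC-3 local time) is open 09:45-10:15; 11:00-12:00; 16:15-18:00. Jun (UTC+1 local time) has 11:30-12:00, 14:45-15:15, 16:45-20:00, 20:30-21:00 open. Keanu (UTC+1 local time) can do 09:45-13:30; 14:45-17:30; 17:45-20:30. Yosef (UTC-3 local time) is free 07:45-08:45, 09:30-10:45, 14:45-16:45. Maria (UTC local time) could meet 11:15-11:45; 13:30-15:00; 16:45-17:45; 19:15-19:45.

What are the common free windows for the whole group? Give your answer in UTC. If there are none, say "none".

Arjun in UTC: 07:45-10:00, 12:30-16:00, 16:15-20:45.
Ben in UTC: 09:00-10:15, 11:30-13:00, 13:45-14:45, 16:00-19:30.
Ulla in UTC: 12:45-13:15, 14:00-15:00, 19:15-21:00 (add 3h to convert from UTC-3).
Jun in UTC: 10:30-11:00, 13:45-14:15, 15:45-19:00, 19:30-20:00 (subtract 1h to convert from UTC+1).
Keanu in UTC: 08:45-12:30, 13:45-16:30, 16:45-19:30 (subtract 1h to convert from UTC+1).
Yosef in UTC: 10:45-11:45, 12:30-13:45, 17:45-19:45 (add 3h to convert from UTC-3).
Maria in UTC: 11:15-11:45, 13:30-15:00, 16:45-17:45, 19:15-19:45.
Arjun ∩ Ben: 09:00-10:00, 12:30-13:00, 13:45-14:45, 16:15-19:30.
Arjun ∩ Ben ∩ Ulla: 12:45-13:00, 14:00-14:45, 19:15-19:30.
Arjun ∩ Ben ∩ Ulla ∩ Jun: 14:00-14:15.
Arjun ∩ Ben ∩ Ulla ∩ Jun ∩ Keanu: 14:00-14:15.
Arjun ∩ Ben ∩ Ulla ∩ Jun ∩ Keanu ∩ Yosef: ∅.
Arjun ∩ Ben ∩ Ulla ∩ Jun ∩ Keanu ∩ Yosef ∩ Maria: ∅.
There is no time when everyone is free.

none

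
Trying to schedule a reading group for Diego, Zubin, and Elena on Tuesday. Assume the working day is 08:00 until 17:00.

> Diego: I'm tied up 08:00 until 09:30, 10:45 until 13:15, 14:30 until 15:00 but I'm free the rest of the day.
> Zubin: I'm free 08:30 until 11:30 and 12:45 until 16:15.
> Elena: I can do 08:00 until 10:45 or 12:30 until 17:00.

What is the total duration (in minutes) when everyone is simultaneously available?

Diego free: 09:30-10:45, 13:15-14:30, 15:00-17:00 (invert busy blocks within the working day).
Zubin free: 08:30-11:30, 12:45-16:15.
Elena free: 08:00-10:45, 12:30-17:00.
Diego ∩ Zubin: 09:30-10:45, 13:15-14:30, 15:00-16:15.
Diego ∩ Zubin ∩ Elena: 09:30-10:45, 13:15-14:30, 15:00-16:15.
Summing the common windows: 75 + 75 + 75 = 225 minutes.

225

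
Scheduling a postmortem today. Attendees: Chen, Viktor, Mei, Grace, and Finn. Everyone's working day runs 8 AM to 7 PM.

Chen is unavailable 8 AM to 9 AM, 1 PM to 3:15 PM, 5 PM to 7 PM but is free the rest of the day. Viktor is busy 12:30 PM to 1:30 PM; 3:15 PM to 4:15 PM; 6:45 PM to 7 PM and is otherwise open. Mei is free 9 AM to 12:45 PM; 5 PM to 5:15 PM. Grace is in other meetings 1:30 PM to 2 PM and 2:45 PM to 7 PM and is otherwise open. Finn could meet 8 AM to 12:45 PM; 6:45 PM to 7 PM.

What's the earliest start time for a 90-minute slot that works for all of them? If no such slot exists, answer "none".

Chen free: 09:00-13:00, 15:15-17:00 (invert busy blocks within the working day).
Viktor free: 08:00-12:30, 13:30-15:15, 16:15-18:45 (invert busy blocks within the working day).
Mei free: 09:00-12:45, 17:00-17:15.
Grace free: 08:00-13:30, 14:00-14:45 (invert busy blocks within the working day).
Finn free: 08:00-12:45, 18:45-19:00.
Chen ∩ Viktor: 09:00-12:30, 16:15-17:00.
Chen ∩ Viktor ∩ Mei: 09:00-12:30.
Chen ∩ Viktor ∩ Mei ∩ Grace: 09:00-12:30.
Chen ∩ Viktor ∩ Mei ∩ Grace ∩ Finn: 09:00-12:30.
So the common availability across everyone is 09:00-12:30.
The first common window of at least 90 minutes is 09:00-12:30, so the earliest start is 09:00.

09:00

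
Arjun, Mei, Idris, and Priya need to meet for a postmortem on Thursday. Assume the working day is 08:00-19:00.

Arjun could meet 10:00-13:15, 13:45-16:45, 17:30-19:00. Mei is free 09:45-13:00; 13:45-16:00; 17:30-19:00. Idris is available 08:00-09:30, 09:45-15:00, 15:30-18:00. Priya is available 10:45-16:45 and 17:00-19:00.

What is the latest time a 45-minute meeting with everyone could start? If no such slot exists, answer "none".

14:15

Arjun ∩ Mei: 10:00-13:00, 13:45-16:00, 17:30-19:00.
Arjun ∩ Mei ∩ Idris: 10:00-13:00, 13:45-15:00, 15:30-16:00, 17:30-18:00.
Arjun ∩ Mei ∩ Idris ∩ Priya: 10:45-13:00, 13:45-15:00, 15:30-16:00, 17:30-18:00.
So the common availability across everyone is 10:45-13:00, 13:45-15:00, 15:30-16:00, 17:30-18:00.
The last common window of at least 45 minutes is 13:45-15:00; a 45-minute meeting can start as late as 14:15 and still end by 15:00.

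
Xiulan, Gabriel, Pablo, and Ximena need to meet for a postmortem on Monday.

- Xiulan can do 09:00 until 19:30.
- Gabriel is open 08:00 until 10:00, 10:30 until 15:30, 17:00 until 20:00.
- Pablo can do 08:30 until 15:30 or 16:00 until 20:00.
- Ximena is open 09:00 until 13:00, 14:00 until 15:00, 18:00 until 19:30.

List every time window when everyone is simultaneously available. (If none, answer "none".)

Xiulan ∩ Gabriel: 09:00-10:00, 10:30-15:30, 17:00-19:30.
Xiulan ∩ Gabriel ∩ Pablo: 09:00-10:00, 10:30-15:30, 17:00-19:30.
Xiulan ∩ Gabriel ∩ Pablo ∩ Ximena: 09:00-10:00, 10:30-13:00, 14:00-15:00, 18:00-19:30.

09:00-10:00, 10:30-13:00, 14:00-15:00, 18:00-19:30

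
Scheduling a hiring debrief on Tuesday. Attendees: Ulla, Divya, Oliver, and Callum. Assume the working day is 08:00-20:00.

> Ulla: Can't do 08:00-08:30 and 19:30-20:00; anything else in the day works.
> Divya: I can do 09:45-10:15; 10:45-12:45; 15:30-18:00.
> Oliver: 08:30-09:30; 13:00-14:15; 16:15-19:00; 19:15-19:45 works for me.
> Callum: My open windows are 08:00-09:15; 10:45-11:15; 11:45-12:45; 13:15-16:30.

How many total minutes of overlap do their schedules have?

15

Ulla free: 08:30-19:30 (invert busy blocks within the working day).
Divya free: 09:45-10:15, 10:45-12:45, 15:30-18:00.
Oliver free: 08:30-09:30, 13:00-14:15, 16:15-19:00, 19:15-19:45.
Callum free: 08:00-09:15, 10:45-11:15, 11:45-12:45, 13:15-16:30.
Ulla ∩ Divya: 09:45-10:15, 10:45-12:45, 15:30-18:00.
Ulla ∩ Divya ∩ Oliver: 16:15-18:00.
Ulla ∩ Divya ∩ Oliver ∩ Callum: 16:15-16:30.
Those are the intersection windows.
That's a single block of 15 minutes.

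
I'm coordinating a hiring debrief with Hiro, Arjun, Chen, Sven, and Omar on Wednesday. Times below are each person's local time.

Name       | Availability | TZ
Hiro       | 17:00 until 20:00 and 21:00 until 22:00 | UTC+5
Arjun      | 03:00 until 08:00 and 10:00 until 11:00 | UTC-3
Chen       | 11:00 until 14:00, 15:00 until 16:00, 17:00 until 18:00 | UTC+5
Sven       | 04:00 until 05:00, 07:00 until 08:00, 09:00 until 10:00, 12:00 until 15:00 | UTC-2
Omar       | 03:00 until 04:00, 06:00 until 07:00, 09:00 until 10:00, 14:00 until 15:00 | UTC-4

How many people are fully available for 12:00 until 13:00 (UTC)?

2

Hiro in UTC: 12:00-15:00, 16:00-17:00 (subtract 5h to convert from UTC+5).
Arjun in UTC: 06:00-11:00, 13:00-14:00 (add 3h to convert from UTC-3).
Chen in UTC: 06:00-09:00, 10:00-11:00, 12:00-13:00 (subtract 5h to convert from UTC+5).
Sven in UTC: 06:00-07:00, 09:00-10:00, 11:00-12:00, 14:00-17:00 (add 2h to convert from UTC-2).
Omar in UTC: 07:00-08:00, 10:00-11:00, 13:00-14:00, 18:00-19:00 (add 4h to convert from UTC-4).
Hiro and Chen can make the full 12:00-13:00 slot — that's 2.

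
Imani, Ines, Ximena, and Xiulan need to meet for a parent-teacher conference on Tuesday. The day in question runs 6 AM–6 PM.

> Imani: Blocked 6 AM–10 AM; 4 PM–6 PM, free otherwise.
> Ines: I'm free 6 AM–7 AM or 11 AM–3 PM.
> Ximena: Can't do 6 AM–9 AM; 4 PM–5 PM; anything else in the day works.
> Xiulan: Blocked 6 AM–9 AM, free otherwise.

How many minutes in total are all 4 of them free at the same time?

240

Imani free: 10:00-16:00 (invert busy blocks within the working day).
Ines free: 06:00-07:00, 11:00-15:00.
Ximena free: 09:00-16:00, 17:00-18:00 (invert busy blocks within the working day).
Xiulan free: 09:00-18:00 (invert busy blocks within the working day).
Imani ∩ Ines: 11:00-15:00.
Imani ∩ Ines ∩ Ximena: 11:00-15:00.
Imani ∩ Ines ∩ Ximena ∩ Xiulan: 11:00-15:00.
Those are the intersection windows.
That's a single block of 240 minutes.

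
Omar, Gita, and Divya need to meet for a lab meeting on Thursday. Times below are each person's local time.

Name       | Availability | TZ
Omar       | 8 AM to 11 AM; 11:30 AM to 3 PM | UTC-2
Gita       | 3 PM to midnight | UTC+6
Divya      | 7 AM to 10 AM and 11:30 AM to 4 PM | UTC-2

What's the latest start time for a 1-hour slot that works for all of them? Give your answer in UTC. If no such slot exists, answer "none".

Omar in UTC: 10:00-13:00, 13:30-17:00 (add 2h to convert from UTC-2).
Gita in UTC: 09:00-18:00 (subtract 6h to convert from UTC+6).
Divya in UTC: 09:00-12:00, 13:30-18:00 (add 2h to convert from UTC-2).
Omar ∩ Gita: 10:00-13:00, 13:30-17:00.
Omar ∩ Gita ∩ Divya: 10:00-12:00, 13:30-17:00.
Those are the intersection windows.
The last common window of at least 60 minutes is 13:30-17:00; a 60-minute meeting can start as late as 16:00 and still end by 17:00.

16:00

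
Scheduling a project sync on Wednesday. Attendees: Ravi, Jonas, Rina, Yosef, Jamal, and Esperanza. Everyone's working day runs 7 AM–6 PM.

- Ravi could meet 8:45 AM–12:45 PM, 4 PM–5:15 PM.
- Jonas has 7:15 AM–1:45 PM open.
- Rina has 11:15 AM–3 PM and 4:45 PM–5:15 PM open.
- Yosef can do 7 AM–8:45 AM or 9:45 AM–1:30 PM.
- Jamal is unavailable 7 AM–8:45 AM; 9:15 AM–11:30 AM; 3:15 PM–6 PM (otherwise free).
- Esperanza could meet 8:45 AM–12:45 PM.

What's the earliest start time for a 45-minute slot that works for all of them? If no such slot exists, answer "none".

Ravi free: 08:45-12:45, 16:00-17:15.
Jonas free: 07:15-13:45.
Rina free: 11:15-15:00, 16:45-17:15.
Yosef free: 07:00-08:45, 09:45-13:30.
Jamal free: 08:45-09:15, 11:30-15:15 (invert busy blocks within the working day).
Esperanza free: 08:45-12:45.
Ravi ∩ Jonas: 08:45-12:45.
Ravi ∩ Jonas ∩ Rina: 11:15-12:45.
Ravi ∩ Jonas ∩ Rina ∩ Yosef: 11:15-12:45.
Ravi ∩ Jonas ∩ Rina ∩ Yosef ∩ Jamal: 11:30-12:45.
Ravi ∩ Jonas ∩ Rina ∩ Yosef ∩ Jamal ∩ Esperanza: 11:30-12:45.
Those are the intersection windows.
The first common window of at least 45 minutes is 11:30-12:45, so the earliest start is 11:30.

11:30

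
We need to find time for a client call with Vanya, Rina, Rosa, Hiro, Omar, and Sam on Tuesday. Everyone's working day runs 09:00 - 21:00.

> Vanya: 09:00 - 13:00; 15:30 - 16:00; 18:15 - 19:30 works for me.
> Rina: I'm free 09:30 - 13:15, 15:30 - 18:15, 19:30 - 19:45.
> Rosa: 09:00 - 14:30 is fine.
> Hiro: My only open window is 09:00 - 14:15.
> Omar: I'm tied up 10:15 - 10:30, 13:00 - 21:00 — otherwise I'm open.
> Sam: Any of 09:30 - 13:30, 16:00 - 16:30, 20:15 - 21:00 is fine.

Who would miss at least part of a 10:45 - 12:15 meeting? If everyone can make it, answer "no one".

Vanya free: 09:00-13:00, 15:30-16:00, 18:15-19:30.
Rina free: 09:30-13:15, 15:30-18:15, 19:30-19:45.
Rosa free: 09:00-14:30.
Hiro free: 09:00-14:15.
Omar free: 09:00-10:15, 10:30-13:00 (invert busy blocks within the working day).
Sam free: 09:30-13:30, 16:00-16:30, 20:15-21:00.
Vanya: free for 10:45-12:15. Rina: free for 10:45-12:15. Rosa: free for 10:45-12:15. Hiro: free for 10:45-12:15. Omar: free for 10:45-12:15. Sam: free for 10:45-12:15.

no one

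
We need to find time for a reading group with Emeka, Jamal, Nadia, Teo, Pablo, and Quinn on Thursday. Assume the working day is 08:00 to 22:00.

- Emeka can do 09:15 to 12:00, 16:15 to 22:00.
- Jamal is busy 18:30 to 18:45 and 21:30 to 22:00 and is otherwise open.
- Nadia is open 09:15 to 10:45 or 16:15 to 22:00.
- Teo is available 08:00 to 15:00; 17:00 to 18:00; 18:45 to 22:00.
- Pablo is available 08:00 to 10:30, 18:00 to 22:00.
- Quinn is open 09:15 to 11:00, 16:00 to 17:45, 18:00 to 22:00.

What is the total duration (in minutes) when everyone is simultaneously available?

240

Emeka free: 09:15-12:00, 16:15-22:00.
Jamal free: 08:00-18:30, 18:45-21:30 (invert busy blocks within the working day).
Nadia free: 09:15-10:45, 16:15-22:00.
Teo free: 08:00-15:00, 17:00-18:00, 18:45-22:00.
Pablo free: 08:00-10:30, 18:00-22:00.
Quinn free: 09:15-11:00, 16:00-17:45, 18:00-22:00.
Emeka ∩ Jamal: 09:15-12:00, 16:15-18:30, 18:45-21:30.
Emeka ∩ Jamal ∩ Nadia: 09:15-10:45, 16:15-18:30, 18:45-21:30.
Emeka ∩ Jamal ∩ Nadia ∩ Teo: 09:15-10:45, 17:00-18:00, 18:45-21:30.
Emeka ∩ Jamal ∩ Nadia ∩ Teo ∩ Pablo: 09:15-10:30, 18:45-21:30.
Emeka ∩ Jamal ∩ Nadia ∩ Teo ∩ Pablo ∩ Quinn: 09:15-10:30, 18:45-21:30.
Those are the intersection windows.
Summing the common windows: 75 + 165 = 240 minutes.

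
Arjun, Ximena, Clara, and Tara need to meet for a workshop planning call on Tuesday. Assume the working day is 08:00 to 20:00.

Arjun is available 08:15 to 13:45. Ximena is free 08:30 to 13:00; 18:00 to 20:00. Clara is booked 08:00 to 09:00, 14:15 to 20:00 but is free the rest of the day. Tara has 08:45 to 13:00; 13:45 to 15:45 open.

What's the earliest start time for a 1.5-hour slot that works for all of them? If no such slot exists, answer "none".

Arjun free: 08:15-13:45.
Ximena free: 08:30-13:00, 18:00-20:00.
Clara free: 09:00-14:15 (invert busy blocks within the working day).
Tara free: 08:45-13:00, 13:45-15:45.
Arjun ∩ Ximena: 08:30-13:00.
Arjun ∩ Ximena ∩ Clara: 09:00-13:00.
Arjun ∩ Ximena ∩ Clara ∩ Tara: 09:00-13:00.
Those are the intersection windows.
The first common window of at least 90 minutes is 09:00-13:00, so the earliest start is 09:00.

09:00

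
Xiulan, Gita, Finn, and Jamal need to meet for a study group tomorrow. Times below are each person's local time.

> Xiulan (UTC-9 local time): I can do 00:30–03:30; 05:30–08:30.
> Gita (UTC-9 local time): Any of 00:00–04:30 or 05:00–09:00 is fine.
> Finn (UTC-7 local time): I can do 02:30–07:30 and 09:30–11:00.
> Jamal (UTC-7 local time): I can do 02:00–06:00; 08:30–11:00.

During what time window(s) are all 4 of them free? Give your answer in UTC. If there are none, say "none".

Xiulan in UTC: 09:30-12:30, 14:30-17:30 (add 9h to convert from UTC-9).
Gita in UTC: 09:00-13:30, 14:00-18:00 (add 9h to convert from UTC-9).
Finn in UTC: 09:30-14:30, 16:30-18:00 (add 7h to convert from UTC-7).
Jamal in UTC: 09:00-13:00, 15:30-18:00 (add 7h to convert from UTC-7).
Xiulan ∩ Gita: 09:30-12:30, 14:30-17:30.
Xiulan ∩ Gita ∩ Finn: 09:30-12:30, 16:30-17:30.
Xiulan ∩ Gita ∩ Finn ∩ Jamal: 09:30-12:30, 16:30-17:30.
Those are the intersection windows.

09:30-12:30, 16:30-17:30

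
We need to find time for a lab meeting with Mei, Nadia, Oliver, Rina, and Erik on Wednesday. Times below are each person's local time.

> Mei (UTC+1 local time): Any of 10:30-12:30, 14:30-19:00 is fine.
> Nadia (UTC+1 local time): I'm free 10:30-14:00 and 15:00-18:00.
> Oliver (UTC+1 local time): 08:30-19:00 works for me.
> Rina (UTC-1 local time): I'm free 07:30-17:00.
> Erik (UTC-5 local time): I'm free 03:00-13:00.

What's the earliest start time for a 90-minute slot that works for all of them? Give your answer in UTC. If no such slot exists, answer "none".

09:30

Mei in UTC: 09:30-11:30, 13:30-18:00 (subtract 1h to convert from UTC+1).
Nadia in UTC: 09:30-13:00, 14:00-17:00 (subtract 1h to convert from UTC+1).
Oliver in UTC: 07:30-18:00 (subtract 1h to convert from UTC+1).
Rina in UTC: 08:30-18:00 (add 1h to convert from UTC-1).
Erik in UTC: 08:00-18:00 (add 5h to convert from UTC-5).
Mei ∩ Nadia: 09:30-11:30, 14:00-17:00.
Mei ∩ Nadia ∩ Oliver: 09:30-11:30, 14:00-17:00.
Mei ∩ Nadia ∩ Oliver ∩ Rina: 09:30-11:30, 14:00-17:00.
Mei ∩ Nadia ∩ Oliver ∩ Rina ∩ Erik: 09:30-11:30, 14:00-17:00.
The first common window of at least 90 minutes is 09:30-11:30, so the earliest start is 09:30.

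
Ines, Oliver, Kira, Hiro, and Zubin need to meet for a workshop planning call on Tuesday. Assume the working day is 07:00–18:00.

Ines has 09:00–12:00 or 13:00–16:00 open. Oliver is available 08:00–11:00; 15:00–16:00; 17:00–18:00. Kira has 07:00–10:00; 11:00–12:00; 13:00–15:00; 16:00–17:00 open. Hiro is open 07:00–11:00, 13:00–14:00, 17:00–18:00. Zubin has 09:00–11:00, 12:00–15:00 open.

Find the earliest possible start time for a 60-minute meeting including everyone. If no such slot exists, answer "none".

09:00

Ines ∩ Oliver: 09:00-11:00, 15:00-16:00.
Ines ∩ Oliver ∩ Kira: 09:00-10:00.
Ines ∩ Oliver ∩ Kira ∩ Hiro: 09:00-10:00.
Ines ∩ Oliver ∩ Kira ∩ Hiro ∩ Zubin: 09:00-10:00.
The first common window of at least 60 minutes is 09:00-10:00, so the earliest start is 09:00.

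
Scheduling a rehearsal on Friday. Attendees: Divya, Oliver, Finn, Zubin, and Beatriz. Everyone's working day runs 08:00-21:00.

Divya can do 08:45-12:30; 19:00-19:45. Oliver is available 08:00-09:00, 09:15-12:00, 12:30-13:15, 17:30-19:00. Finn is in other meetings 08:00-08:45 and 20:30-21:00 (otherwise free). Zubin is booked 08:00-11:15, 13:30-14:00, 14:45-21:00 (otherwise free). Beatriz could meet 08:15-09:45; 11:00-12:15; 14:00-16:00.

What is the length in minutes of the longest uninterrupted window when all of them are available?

Divya free: 08:45-12:30, 19:00-19:45.
Oliver free: 08:00-09:00, 09:15-12:00, 12:30-13:15, 17:30-19:00.
Finn free: 08:45-20:30 (invert busy blocks within the working day).
Zubin free: 11:15-13:30, 14:00-14:45 (invert busy blocks within the working day).
Beatriz free: 08:15-09:45, 11:00-12:15, 14:00-16:00.
Divya ∩ Oliver: 08:45-09:00, 09:15-12:00.
Divya ∩ Oliver ∩ Finn: 08:45-09:00, 09:15-12:00.
Divya ∩ Oliver ∩ Finn ∩ Zubin: 11:15-12:00.
Divya ∩ Oliver ∩ Finn ∩ Zubin ∩ Beatriz: 11:15-12:00.
The longest is 11:15-12:00 at 45 minutes.

45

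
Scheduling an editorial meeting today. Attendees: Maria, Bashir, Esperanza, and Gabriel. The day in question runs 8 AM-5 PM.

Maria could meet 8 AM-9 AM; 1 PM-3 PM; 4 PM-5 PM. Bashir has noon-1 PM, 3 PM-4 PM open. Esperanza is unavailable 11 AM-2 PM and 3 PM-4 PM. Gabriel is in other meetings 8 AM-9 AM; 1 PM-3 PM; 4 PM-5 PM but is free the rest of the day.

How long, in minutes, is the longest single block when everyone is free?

0

Maria free: 08:00-09:00, 13:00-15:00, 16:00-17:00.
Bashir free: 12:00-13:00, 15:00-16:00.
Esperanza free: 08:00-11:00, 14:00-15:00, 16:00-17:00 (invert busy blocks within the working day).
Gabriel free: 09:00-13:00, 15:00-16:00 (invert busy blocks within the working day).
Maria ∩ Bashir: ∅.
Maria ∩ Bashir ∩ Esperanza: ∅.
Maria ∩ Bashir ∩ Esperanza ∩ Gabriel: ∅.
There is no time when everyone is free.
No common window exists, so the longest block is 0 minutes.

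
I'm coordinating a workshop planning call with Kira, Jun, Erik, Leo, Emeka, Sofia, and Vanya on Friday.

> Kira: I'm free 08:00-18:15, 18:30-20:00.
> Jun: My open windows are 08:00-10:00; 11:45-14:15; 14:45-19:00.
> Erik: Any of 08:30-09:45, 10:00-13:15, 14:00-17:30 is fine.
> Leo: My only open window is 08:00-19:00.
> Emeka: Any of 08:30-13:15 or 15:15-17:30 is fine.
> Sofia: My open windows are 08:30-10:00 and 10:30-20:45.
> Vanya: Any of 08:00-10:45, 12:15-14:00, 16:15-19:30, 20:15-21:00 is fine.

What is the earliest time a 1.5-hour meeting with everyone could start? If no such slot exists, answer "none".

none

Kira ∩ Jun: 08:00-10:00, 11:45-14:15, 14:45-18:15, 18:30-19:00.
Kira ∩ Jun ∩ Erik: 08:30-09:45, 11:45-13:15, 14:00-14:15, 14:45-17:30.
Kira ∩ Jun ∩ Erik ∩ Leo: 08:30-09:45, 11:45-13:15, 14:00-14:15, 14:45-17:30.
Kira ∩ Jun ∩ Erik ∩ Leo ∩ Emeka: 08:30-09:45, 11:45-13:15, 15:15-17:30.
Kira ∩ Jun ∩ Erik ∩ Leo ∩ Emeka ∩ Sofia: 08:30-09:45, 11:45-13:15, 15:15-17:30.
Kira ∩ Jun ∩ Erik ∩ Leo ∩ Emeka ∩ Sofia ∩ Vanya: 08:30-09:45, 12:15-13:15, 16:15-17:30.
Those are the intersection windows.
No common window is at least 90 minutes long.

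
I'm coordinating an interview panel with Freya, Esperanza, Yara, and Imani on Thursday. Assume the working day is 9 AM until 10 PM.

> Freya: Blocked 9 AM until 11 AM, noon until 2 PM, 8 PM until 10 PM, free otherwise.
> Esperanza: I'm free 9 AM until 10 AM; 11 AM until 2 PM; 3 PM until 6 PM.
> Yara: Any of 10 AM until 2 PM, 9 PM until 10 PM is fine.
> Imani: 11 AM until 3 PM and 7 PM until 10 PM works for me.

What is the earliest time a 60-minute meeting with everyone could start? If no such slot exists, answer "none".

Freya free: 11:00-12:00, 14:00-20:00 (invert busy blocks within the working day).
Esperanza free: 09:00-10:00, 11:00-14:00, 15:00-18:00.
Yara free: 10:00-14:00, 21:00-22:00.
Imani free: 11:00-15:00, 19:00-22:00.
Freya ∩ Esperanza: 11:00-12:00, 15:00-18:00.
Freya ∩ Esperanza ∩ Yara: 11:00-12:00.
Freya ∩ Esperanza ∩ Yara ∩ Imani: 11:00-12:00.
Those are the intersection windows.
The first common window of at least 60 minutes is 11:00-12:00, so the earliest start is 11:00.

11:00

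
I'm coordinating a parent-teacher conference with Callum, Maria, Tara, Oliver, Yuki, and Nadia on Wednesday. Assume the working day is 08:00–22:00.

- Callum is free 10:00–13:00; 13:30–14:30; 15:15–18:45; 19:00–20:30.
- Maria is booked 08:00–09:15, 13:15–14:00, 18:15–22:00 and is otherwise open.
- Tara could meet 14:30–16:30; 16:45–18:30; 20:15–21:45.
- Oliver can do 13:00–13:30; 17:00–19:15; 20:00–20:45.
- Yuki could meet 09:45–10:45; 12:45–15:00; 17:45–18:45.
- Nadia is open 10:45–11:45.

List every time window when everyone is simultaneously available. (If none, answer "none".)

none

Callum free: 10:00-13:00, 13:30-14:30, 15:15-18:45, 19:00-20:30.
Maria free: 09:15-13:15, 14:00-18:15 (invert busy blocks within the working day).
Tara free: 14:30-16:30, 16:45-18:30, 20:15-21:45.
Oliver free: 13:00-13:30, 17:00-19:15, 20:00-20:45.
Yuki free: 09:45-10:45, 12:45-15:00, 17:45-18:45.
Nadia free: 10:45-11:45.
Callum ∩ Maria: 10:00-13:00, 14:00-14:30, 15:15-18:15.
Callum ∩ Maria ∩ Tara: 15:15-16:30, 16:45-18:15.
Callum ∩ Maria ∩ Tara ∩ Oliver: 17:00-18:15.
Callum ∩ Maria ∩ Tara ∩ Oliver ∩ Yuki: 17:45-18:15.
Callum ∩ Maria ∩ Tara ∩ Oliver ∩ Yuki ∩ Nadia: ∅.
There is no time when everyone is free.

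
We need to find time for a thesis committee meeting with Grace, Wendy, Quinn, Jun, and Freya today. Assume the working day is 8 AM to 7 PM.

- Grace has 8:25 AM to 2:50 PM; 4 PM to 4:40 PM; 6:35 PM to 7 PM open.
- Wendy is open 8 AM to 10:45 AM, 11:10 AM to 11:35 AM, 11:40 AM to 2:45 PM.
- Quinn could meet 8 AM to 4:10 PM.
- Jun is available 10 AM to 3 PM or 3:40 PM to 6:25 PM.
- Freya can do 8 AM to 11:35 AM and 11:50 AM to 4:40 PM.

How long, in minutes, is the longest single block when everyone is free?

Grace ∩ Wendy: 08:25-10:45, 11:10-11:35, 11:40-14:45.
Grace ∩ Wendy ∩ Quinn: 08:25-10:45, 11:10-11:35, 11:40-14:45.
Grace ∩ Wendy ∩ Quinn ∩ Jun: 10:00-10:45, 11:10-11:35, 11:40-14:45.
Grace ∩ Wendy ∩ Quinn ∩ Jun ∩ Freya: 10:00-10:45, 11:10-11:35, 11:50-14:45.
So the common availability across everyone is 10:00-10:45, 11:10-11:35, 11:50-14:45.
The longest is 11:50-14:45 at 175 minutes.

175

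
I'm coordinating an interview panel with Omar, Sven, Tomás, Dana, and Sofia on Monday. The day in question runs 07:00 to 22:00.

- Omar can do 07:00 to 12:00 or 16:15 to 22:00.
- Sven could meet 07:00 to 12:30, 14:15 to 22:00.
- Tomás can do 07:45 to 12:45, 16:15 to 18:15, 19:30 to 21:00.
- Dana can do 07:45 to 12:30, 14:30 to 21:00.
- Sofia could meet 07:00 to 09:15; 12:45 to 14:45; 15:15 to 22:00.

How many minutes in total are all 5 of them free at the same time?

Omar ∩ Sven: 07:00-12:00, 16:15-22:00.
Omar ∩ Sven ∩ Tomás: 07:45-12:00, 16:15-18:15, 19:30-21:00.
Omar ∩ Sven ∩ Tomás ∩ Dana: 07:45-12:00, 16:15-18:15, 19:30-21:00.
Omar ∩ Sven ∩ Tomás ∩ Dana ∩ Sofia: 07:45-09:15, 16:15-18:15, 19:30-21:00.
Those are the intersection windows.
Summing the common windows: 90 + 120 + 90 = 300 minutes.

300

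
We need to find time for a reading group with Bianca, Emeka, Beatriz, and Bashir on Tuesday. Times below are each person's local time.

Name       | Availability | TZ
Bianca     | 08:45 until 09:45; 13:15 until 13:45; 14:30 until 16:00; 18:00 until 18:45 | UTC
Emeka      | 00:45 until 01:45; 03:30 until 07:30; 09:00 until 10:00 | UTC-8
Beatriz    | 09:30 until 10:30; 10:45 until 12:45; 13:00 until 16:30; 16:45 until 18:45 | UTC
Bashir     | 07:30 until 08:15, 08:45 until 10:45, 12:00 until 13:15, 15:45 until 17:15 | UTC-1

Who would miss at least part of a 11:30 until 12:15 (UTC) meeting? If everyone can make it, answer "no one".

Bianca in UTC: 08:45-09:45, 13:15-13:45, 14:30-16:00, 18:00-18:45.
Emeka in UTC: 08:45-09:45, 11:30-15:30, 17:00-18:00 (add 8h to convert from UTC-8).
Beatriz in UTC: 09:30-10:30, 10:45-12:45, 13:00-16:30, 16:45-18:45.
Bashir in UTC: 08:30-09:15, 09:45-11:45, 13:00-14:15, 16:45-18:15 (add 1h to convert from UTC-1).
Bianca: not fully free for 11:30-12:15. Emeka: free for 11:30-12:15. Beatriz: free for 11:30-12:15. Bashir: not fully free for 11:30-12:15.

Bashir, Bianca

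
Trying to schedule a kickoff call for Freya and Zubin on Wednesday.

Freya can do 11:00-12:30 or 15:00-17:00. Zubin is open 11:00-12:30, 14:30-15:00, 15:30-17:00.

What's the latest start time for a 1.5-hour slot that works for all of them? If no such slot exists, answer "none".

15:30

Freya ∩ Zubin: 11:00-12:30, 15:30-17:00.
The last common window of at least 90 minutes is 15:30-17:00; a 90-minute meeting can start as late as 15:30 and still end by 17:00.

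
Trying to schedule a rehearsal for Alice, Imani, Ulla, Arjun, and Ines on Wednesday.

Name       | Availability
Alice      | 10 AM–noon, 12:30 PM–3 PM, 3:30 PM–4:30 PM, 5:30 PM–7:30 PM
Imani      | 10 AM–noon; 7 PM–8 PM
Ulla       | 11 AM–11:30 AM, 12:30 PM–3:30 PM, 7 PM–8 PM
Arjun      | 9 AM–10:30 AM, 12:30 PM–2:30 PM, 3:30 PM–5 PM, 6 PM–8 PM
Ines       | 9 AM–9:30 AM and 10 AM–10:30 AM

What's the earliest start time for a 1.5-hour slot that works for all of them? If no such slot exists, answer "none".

Alice ∩ Imani: 10:00-12:00, 19:00-19:30.
Alice ∩ Imani ∩ Ulla: 11:00-11:30, 19:00-19:30.
Alice ∩ Imani ∩ Ulla ∩ Arjun: 19:00-19:30.
Alice ∩ Imani ∩ Ulla ∩ Arjun ∩ Ines: ∅.
There is no time when everyone is free.
No common window is at least 90 minutes long.

none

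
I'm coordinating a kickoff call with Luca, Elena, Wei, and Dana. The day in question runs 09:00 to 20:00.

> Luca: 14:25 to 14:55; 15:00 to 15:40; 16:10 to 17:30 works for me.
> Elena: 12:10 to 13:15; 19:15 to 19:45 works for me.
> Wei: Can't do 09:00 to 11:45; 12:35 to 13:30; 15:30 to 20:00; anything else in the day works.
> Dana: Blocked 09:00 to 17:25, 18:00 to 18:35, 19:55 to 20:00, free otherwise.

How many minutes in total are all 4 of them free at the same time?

Luca free: 14:25-14:55, 15:00-15:40, 16:10-17:30.
Elena free: 12:10-13:15, 19:15-19:45.
Wei free: 11:45-12:35, 13:30-15:30 (invert busy blocks within the working day).
Dana free: 17:25-18:00, 18:35-19:55 (invert busy blocks within the working day).
Luca ∩ Elena: ∅.
Luca ∩ Elena ∩ Wei: ∅.
Luca ∩ Elena ∩ Wei ∩ Dana: ∅.
There is no time when everyone is free.
There is no common window, so the total is 0 minutes.

0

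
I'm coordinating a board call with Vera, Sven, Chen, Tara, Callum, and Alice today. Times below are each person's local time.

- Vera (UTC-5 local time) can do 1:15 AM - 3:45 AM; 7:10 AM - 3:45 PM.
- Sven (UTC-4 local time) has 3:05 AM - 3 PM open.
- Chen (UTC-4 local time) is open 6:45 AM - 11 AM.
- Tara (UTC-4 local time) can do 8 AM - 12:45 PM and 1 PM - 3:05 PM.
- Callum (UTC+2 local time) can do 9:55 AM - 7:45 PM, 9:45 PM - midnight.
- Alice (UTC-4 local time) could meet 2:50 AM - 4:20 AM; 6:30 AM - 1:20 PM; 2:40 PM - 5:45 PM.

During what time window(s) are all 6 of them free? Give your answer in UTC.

Vera in UTC: 06:15-08:45, 12:10-20:45 (add 5h to convert from UTC-5).
Sven in UTC: 07:05-19:00 (add 4h to convert from UTC-4).
Chen in UTC: 10:45-15:00 (add 4h to convert from UTC-4).
Tara in UTC: 12:00-16:45, 17:00-19:05 (add 4h to convert from UTC-4).
Callum in UTC: 07:55-17:45, 19:45-22:00 (subtract 2h to convert from UTC+2).
Alice in UTC: 06:50-08:20, 10:30-17:20, 18:40-21:45 (add 4h to convert from UTC-4).
Vera ∩ Sven: 07:05-08:45, 12:10-19:00.
Vera ∩ Sven ∩ Chen: 12:10-15:00.
Vera ∩ Sven ∩ Chen ∩ Tara: 12:10-15:00.
Vera ∩ Sven ∩ Chen ∩ Tara ∩ Callum: 12:10-15:00.
Vera ∩ Sven ∩ Chen ∩ Tara ∩ Callum ∩ Alice: 12:10-15:00.
So the common availability across everyone is 12:10-15:00.

12:10-15:00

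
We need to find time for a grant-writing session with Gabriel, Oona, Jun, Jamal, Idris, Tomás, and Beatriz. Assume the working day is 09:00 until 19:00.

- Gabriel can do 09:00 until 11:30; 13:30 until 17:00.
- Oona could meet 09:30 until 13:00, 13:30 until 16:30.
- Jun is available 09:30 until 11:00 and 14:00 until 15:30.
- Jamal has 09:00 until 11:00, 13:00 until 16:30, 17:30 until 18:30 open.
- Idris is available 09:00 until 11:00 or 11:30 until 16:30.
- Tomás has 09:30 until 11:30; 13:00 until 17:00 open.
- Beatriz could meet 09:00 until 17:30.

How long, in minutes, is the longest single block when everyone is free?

Gabriel ∩ Oona: 09:30-11:30, 13:30-16:30.
Gabriel ∩ Oona ∩ Jun: 09:30-11:00, 14:00-15:30.
Gabriel ∩ Oona ∩ Jun ∩ Jamal: 09:30-11:00, 14:00-15:30.
Gabriel ∩ Oona ∩ Jun ∩ Jamal ∩ Idris: 09:30-11:00, 14:00-15:30.
Gabriel ∩ Oona ∩ Jun ∩ Jamal ∩ Idris ∩ Tomás: 09:30-11:00, 14:00-15:30.
Gabriel ∩ Oona ∩ Jun ∩ Jamal ∩ Idris ∩ Tomás ∩ Beatriz: 09:30-11:00, 14:00-15:30.
Those are the intersection windows.
The longest is 09:30-11:00 at 90 minutes.

90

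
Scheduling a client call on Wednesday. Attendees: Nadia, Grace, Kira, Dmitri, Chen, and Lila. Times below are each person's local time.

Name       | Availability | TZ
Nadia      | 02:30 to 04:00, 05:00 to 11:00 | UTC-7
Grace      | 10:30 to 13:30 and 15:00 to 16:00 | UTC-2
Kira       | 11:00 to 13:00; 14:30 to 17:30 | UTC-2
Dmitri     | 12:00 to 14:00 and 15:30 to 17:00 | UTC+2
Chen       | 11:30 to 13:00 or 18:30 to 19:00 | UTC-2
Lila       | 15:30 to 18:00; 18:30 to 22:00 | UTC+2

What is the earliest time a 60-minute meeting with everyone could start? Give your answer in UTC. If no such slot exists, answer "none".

Nadia in UTC: 09:30-11:00, 12:00-18:00 (add 7h to convert from UTC-7).
Grace in UTC: 12:30-15:30, 17:00-18:00 (add 2h to convert from UTC-2).
Kira in UTC: 13:00-15:00, 16:30-19:30 (add 2h to convert from UTC-2).
Dmitri in UTC: 10:00-12:00, 13:30-15:00 (subtract 2h to convert from UTC+2).
Chen in UTC: 13:30-15:00, 20:30-21:00 (add 2h to convert from UTC-2).
Lila in UTC: 13:30-16:00, 16:30-20:00 (subtract 2h to convert from UTC+2).
Nadia ∩ Grace: 12:30-15:30, 17:00-18:00.
Nadia ∩ Grace ∩ Kira: 13:00-15:00, 17:00-18:00.
Nadia ∩ Grace ∩ Kira ∩ Dmitri: 13:30-15:00.
Nadia ∩ Grace ∩ Kira ∩ Dmitri ∩ Chen: 13:30-15:00.
Nadia ∩ Grace ∩ Kira ∩ Dmitri ∩ Chen ∩ Lila: 13:30-15:00.
The first common window of at least 60 minutes is 13:30-15:00, so the earliest start is 13:30.

13:30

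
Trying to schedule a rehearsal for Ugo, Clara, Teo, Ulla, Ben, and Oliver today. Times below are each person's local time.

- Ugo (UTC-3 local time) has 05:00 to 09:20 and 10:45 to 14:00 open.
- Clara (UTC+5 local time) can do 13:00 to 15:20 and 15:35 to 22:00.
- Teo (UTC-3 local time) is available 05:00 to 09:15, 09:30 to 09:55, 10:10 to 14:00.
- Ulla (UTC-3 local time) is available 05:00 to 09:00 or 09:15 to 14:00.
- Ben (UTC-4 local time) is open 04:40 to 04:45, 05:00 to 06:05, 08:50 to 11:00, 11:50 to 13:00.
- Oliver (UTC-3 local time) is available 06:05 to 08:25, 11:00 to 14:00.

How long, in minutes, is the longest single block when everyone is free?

70

Ugo in UTC: 08:00-12:20, 13:45-17:00 (add 3h to convert from UTC-3).
Clara in UTC: 08:00-10:20, 10:35-17:00 (subtract 5h to convert from UTC+5).
Teo in UTC: 08:00-12:15, 12:30-12:55, 13:10-17:00 (add 3h to convert from UTC-3).
Ulla in UTC: 08:00-12:00, 12:15-17:00 (add 3h to convert from UTC-3).
Ben in UTC: 08:40-08:45, 09:00-10:05, 12:50-15:00, 15:50-17:00 (add 4h to convert from UTC-4).
Oliver in UTC: 09:05-11:25, 14:00-17:00 (add 3h to convert from UTC-3).
Ugo ∩ Clara: 08:00-10:20, 10:35-12:20, 13:45-17:00.
Ugo ∩ Clara ∩ Teo: 08:00-10:20, 10:35-12:15, 13:45-17:00.
Ugo ∩ Clara ∩ Teo ∩ Ulla: 08:00-10:20, 10:35-12:00, 13:45-17:00.
Ugo ∩ Clara ∩ Teo ∩ Ulla ∩ Ben: 08:40-08:45, 09:00-10:05, 13:45-15:00, 15:50-17:00.
Ugo ∩ Clara ∩ Teo ∩ Ulla ∩ Ben ∩ Oliver: 09:05-10:05, 14:00-15:00, 15:50-17:00.
The longest is 15:50-17:00 at 70 minutes.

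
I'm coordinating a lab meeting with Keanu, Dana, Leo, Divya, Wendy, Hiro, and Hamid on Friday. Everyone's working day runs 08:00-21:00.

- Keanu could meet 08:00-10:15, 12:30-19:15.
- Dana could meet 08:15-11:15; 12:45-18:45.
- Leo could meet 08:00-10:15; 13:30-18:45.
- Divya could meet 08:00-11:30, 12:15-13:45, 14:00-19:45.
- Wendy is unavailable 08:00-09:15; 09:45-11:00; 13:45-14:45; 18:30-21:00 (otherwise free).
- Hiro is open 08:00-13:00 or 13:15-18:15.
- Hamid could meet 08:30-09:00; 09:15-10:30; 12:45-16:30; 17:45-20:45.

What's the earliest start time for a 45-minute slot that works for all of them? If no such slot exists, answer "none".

Keanu free: 08:00-10:15, 12:30-19:15.
Dana free: 08:15-11:15, 12:45-18:45.
Leo free: 08:00-10:15, 13:30-18:45.
Divya free: 08:00-11:30, 12:15-13:45, 14:00-19:45.
Wendy free: 09:15-09:45, 11:00-13:45, 14:45-18:30 (invert busy blocks within the working day).
Hiro free: 08:00-13:00, 13:15-18:15.
Hamid free: 08:30-09:00, 09:15-10:30, 12:45-16:30, 17:45-20:45.
Keanu ∩ Dana: 08:15-10:15, 12:45-18:45.
Keanu ∩ Dana ∩ Leo: 08:15-10:15, 13:30-18:45.
Keanu ∩ Dana ∩ Leo ∩ Divya: 08:15-10:15, 13:30-13:45, 14:00-18:45.
Keanu ∩ Dana ∩ Leo ∩ Divya ∩ Wendy: 09:15-09:45, 13:30-13:45, 14:45-18:30.
Keanu ∩ Dana ∩ Leo ∩ Divya ∩ Wendy ∩ Hiro: 09:15-09:45, 13:30-13:45, 14:45-18:15.
Keanu ∩ Dana ∩ Leo ∩ Divya ∩ Wendy ∩ Hiro ∩ Hamid: 09:15-09:45, 13:30-13:45, 14:45-16:30, 17:45-18:15.
Those are the intersection windows.
The first common window of at least 45 minutes is 14:45-16:30, so the earliest start is 14:45.

14:45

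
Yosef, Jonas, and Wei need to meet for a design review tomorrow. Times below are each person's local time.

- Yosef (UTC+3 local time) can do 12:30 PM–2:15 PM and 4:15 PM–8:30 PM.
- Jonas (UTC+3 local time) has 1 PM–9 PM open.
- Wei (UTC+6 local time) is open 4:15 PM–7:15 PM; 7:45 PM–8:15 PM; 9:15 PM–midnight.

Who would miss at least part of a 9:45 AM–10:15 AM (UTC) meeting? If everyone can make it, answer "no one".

Yosef in UTC: 09:30-11:15, 13:15-17:30 (subtract 3h to convert from UTC+3).
Jonas in UTC: 10:00-18:00 (subtract 3h to convert from UTC+3).
Wei in UTC: 10:15-13:15, 13:45-14:15, 15:15-18:00 (subtract 6h to convert from UTC+6).
Yosef: free for 09:45-10:15. Jonas: not fully free for 09:45-10:15. Wei: not fully free for 09:45-10:15.

Jonas, Wei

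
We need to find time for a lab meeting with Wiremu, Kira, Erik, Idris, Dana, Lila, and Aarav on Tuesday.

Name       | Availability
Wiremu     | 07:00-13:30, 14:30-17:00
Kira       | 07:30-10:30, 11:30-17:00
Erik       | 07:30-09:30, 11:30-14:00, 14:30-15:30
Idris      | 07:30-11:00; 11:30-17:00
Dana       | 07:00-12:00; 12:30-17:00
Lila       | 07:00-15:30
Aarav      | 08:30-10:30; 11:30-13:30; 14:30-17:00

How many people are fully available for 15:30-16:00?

5

Wiremu, Kira, Idris, Dana, and Aarav can make the full 15:30-16:00 slot — that's 5.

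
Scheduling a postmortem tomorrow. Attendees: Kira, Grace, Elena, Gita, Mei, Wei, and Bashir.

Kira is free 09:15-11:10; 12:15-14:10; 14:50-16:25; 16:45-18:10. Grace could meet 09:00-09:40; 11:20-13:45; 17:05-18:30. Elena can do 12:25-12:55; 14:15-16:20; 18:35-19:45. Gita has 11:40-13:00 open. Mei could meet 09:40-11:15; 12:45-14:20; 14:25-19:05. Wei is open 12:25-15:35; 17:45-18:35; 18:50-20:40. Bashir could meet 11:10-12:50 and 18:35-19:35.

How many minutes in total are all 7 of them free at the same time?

5

Kira ∩ Grace: 09:15-09:40, 12:15-13:45, 17:05-18:10.
Kira ∩ Grace ∩ Elena: 12:25-12:55.
Kira ∩ Grace ∩ Elena ∩ Gita: 12:25-12:55.
Kira ∩ Grace ∩ Elena ∩ Gita ∩ Mei: 12:45-12:55.
Kira ∩ Grace ∩ Elena ∩ Gita ∩ Mei ∩ Wei: 12:45-12:55.
Kira ∩ Grace ∩ Elena ∩ Gita ∩ Mei ∩ Wei ∩ Bashir: 12:45-12:50.
Those are the intersection windows.
That's a single block of 5 minutes.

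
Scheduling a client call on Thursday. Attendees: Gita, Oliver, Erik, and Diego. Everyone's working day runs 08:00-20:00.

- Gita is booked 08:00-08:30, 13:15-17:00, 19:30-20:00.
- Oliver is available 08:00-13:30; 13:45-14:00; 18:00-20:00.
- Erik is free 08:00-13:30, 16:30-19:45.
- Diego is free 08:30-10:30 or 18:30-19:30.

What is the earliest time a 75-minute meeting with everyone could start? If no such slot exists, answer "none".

Gita free: 08:30-13:15, 17:00-19:30 (invert busy blocks within the working day).
Oliver free: 08:00-13:30, 13:45-14:00, 18:00-20:00.
Erik free: 08:00-13:30, 16:30-19:45.
Diego free: 08:30-10:30, 18:30-19:30.
Gita ∩ Oliver: 08:30-13:15, 18:00-19:30.
Gita ∩ Oliver ∩ Erik: 08:30-13:15, 18:00-19:30.
Gita ∩ Oliver ∩ Erik ∩ Diego: 08:30-10:30, 18:30-19:30.
Those are the intersection windows.
The first common window of at least 75 minutes is 08:30-10:30, so the earliest start is 08:30.

08:30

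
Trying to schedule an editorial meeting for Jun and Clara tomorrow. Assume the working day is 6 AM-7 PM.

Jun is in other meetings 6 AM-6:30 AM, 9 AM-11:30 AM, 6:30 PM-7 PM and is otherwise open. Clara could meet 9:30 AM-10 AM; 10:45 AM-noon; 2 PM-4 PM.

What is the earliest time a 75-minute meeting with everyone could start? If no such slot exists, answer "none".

Jun free: 06:30-09:00, 11:30-18:30 (invert busy blocks within the working day).
Clara free: 09:30-10:00, 10:45-12:00, 14:00-16:00.
Jun ∩ Clara: 11:30-12:00, 14:00-16:00.
Those are the intersection windows.
The first common window of at least 75 minutes is 14:00-16:00, so the earliest start is 14:00.

14:00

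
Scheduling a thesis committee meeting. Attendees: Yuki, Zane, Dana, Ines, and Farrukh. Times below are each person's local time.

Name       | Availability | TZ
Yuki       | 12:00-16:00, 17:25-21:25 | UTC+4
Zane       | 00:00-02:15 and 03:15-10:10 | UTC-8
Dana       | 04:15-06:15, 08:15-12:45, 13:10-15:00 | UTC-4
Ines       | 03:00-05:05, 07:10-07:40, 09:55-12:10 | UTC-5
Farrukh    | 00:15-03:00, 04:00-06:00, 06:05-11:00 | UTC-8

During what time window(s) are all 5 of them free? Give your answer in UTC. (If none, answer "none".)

Yuki in UTC: 08:00-12:00, 13:25-17:25 (subtract 4h to convert from UTC+4).
Zane in UTC: 08:00-10:15, 11:15-18:10 (add 8h to convert from UTC-8).
Dana in UTC: 08:15-10:15, 12:15-16:45, 17:10-19:00 (add 4h to convert from UTC-4).
Ines in UTC: 08:00-10:05, 12:10-12:40, 14:55-17:10 (add 5h to convert from UTC-5).
Farrukh in UTC: 08:15-11:00, 12:00-14:00, 14:05-19:00 (add 8h to convert from UTC-8).
Yuki ∩ Zane: 08:00-10:15, 11:15-12:00, 13:25-17:25.
Yuki ∩ Zane ∩ Dana: 08:15-10:15, 13:25-16:45, 17:10-17:25.
Yuki ∩ Zane ∩ Dana ∩ Ines: 08:15-10:05, 14:55-16:45.
Yuki ∩ Zane ∩ Dana ∩ Ines ∩ Farrukh: 08:15-10:05, 14:55-16:45.

08:15-10:05, 14:55-16:45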